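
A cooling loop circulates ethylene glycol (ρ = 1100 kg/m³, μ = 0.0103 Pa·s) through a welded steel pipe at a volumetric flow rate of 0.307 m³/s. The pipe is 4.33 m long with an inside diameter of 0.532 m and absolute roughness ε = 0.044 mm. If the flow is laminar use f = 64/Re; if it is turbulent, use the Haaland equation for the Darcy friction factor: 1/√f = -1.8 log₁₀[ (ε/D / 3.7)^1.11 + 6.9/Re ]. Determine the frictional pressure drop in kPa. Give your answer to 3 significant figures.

ΔP ≈ 0.163 kPa

Cross-sectional area A = πD²/4 = π(0.532)²/4 = 0.2223 m²; mean velocity V = Q/A = 0.307/0.2223 = 1.381 m/s.
Reynolds number Re = ρVD/μ = 1100 · 1.381 · 0.532 / 0.0103 = 7.847e+04.
Re > 4000 → turbulent. Relative roughness ε/D = 4.4e-05/0.532 = 8.27e-05. Haaland: 1/√f = -1.8 log₁₀[(8.27e-05/3.7)^1.11 + 6.9/7.847e+04] = -1.8 log₁₀[6.88e-06 + 8.79e-05] = 7.242, so f = 0.01907.
Darcy-Weisbach: ΔP = f(L/D)(ρV²/2) = 0.01907·(4.33/0.532)·(1100·1.381²/2) = 0.01907·8.139·1049 = 162.8 Pa.
ΔP = 162.8 Pa = 0.163 kPa.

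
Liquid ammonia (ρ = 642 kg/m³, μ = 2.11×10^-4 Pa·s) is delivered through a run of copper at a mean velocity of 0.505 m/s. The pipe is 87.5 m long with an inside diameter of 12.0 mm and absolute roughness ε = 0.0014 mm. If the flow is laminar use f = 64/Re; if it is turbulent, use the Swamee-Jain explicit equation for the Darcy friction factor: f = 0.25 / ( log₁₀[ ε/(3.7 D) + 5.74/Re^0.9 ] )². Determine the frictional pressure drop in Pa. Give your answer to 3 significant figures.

Reynolds number Re = ρVD/μ = 642 · 0.505 · 0.012 / 0.000211 = 1.844e+04.
Re > 4000 → turbulent. Relative roughness ε/D = 1.4e-06/0.012 = 0.000117. Swamee-Jain: f = 0.25/(log₁₀[0.000117/3.7 + 5.74/1.844e+04^0.9])² = 0.25/(log₁₀[3.15e-05 + 0.000831])² = 0.25/(-3.064)² = 0.02663.
Darcy-Weisbach: ΔP = f(L/D)(ρV²/2) = 0.02663·(87.5/0.012)·(642·0.505²/2) = 0.02663·7292·81.86 = 1.589e+04 Pa.

ΔP ≈ 15900 Pa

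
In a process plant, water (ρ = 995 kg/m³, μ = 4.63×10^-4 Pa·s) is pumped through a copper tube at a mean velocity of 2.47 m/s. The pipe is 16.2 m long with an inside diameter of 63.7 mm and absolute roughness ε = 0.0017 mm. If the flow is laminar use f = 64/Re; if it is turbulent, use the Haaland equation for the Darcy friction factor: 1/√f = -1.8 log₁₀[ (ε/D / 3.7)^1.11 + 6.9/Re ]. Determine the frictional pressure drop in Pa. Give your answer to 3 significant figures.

Reynolds number Re = ρVD/μ = 995 · 2.47 · 0.0637 / 0.000463 = 3.381e+05.
Re > 4000 → turbulent. Relative roughness ε/D = 1.7e-06/0.0637 = 2.67e-05. Haaland: 1/√f = -1.8 log₁₀[(2.67e-05/3.7)^1.11 + 6.9/3.381e+05] = -1.8 log₁₀[1.96e-06 + 2.04e-05] = 8.371, so f = 0.01427.
Darcy-Weisbach: ΔP = f(L/D)(ρV²/2) = 0.01427·(16.2/0.0637)·(995·2.47²/2) = 0.01427·254.3·3035 = 1.102e+04 Pa.

ΔP ≈ 11000 Pa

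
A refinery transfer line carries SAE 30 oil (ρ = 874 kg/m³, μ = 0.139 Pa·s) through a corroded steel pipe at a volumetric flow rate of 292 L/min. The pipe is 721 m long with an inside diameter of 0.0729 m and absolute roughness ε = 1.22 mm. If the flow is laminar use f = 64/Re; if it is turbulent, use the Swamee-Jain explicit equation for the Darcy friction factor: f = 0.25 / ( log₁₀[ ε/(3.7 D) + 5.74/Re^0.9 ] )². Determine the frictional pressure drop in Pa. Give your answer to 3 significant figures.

Q = 292 L/min = 292/60000 = 0.004867 m³/s.
Cross-sectional area A = πD²/4 = π(0.0729)²/4 = 0.004174 m²; mean velocity V = Q/A = 0.004867/0.004174 = 1.166 m/s.
Reynolds number Re = ρVD/μ = 874 · 1.166 · 0.0729 / 0.139 = 534.5.
Re < 2300 → laminar flow, so f = 64/Re = 64/534.5 = 0.1197 (the turbulent correlation is not needed).
Darcy-Weisbach: ΔP = f(L/D)(ρV²/2) = 0.1197·(721/0.0729)·(874·1.166²/2) = 0.1197·9890·594.1 = 7.036e+05 Pa.

ΔP ≈ 704000 Pa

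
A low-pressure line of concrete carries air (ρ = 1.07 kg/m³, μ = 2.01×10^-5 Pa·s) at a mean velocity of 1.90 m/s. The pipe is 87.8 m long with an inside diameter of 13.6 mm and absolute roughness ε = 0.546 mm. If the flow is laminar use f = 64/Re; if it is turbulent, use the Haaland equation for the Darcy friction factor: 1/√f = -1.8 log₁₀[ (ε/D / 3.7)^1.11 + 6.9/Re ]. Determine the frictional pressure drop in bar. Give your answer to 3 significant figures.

ΔP ≈ 0.00580 bar

Reynolds number Re = ρVD/μ = 1.07 · 1.9 · 0.0136 / 2.01e-05 = 1376.
Re < 2300 → laminar flow, so f = 64/Re = 64/1376 = 0.04653 (the turbulent correlation is not needed).
Darcy-Weisbach: ΔP = f(L/D)(ρV²/2) = 0.04653·(87.8/0.0136)·(1.07·1.9²/2) = 0.04653·6456·1.931 = 580.1 Pa.
ΔP = 580.1 Pa = 0.00580 bar.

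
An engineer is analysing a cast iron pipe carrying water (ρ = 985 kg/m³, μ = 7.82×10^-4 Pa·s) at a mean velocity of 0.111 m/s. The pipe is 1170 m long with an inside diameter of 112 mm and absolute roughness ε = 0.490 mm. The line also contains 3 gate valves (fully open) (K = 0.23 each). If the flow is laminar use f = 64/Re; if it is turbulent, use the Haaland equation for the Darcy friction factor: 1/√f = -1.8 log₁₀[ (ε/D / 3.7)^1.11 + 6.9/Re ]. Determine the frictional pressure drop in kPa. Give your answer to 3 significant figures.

ΔP ≈ 2.18 kPa

Reynolds number Re = ρVD/μ = 985 · 0.111 · 0.112 / 0.000782 = 1.566e+04.
Re > 4000 → turbulent. Relative roughness ε/D = 0.00049/0.112 = 0.00437. Haaland: 1/√f = -1.8 log₁₀[(0.00437/3.7)^1.11 + 6.9/1.566e+04] = -1.8 log₁₀[0.000563 + 0.000441] = 5.397, so f = 0.03433.
Total minor-loss coefficient ΣK = 3·0.23 = 0.69.
ΔP = [f·L/D + ΣK]·(ρV²/2) = [0.03433·1170/0.112 + 0.69]·(985·0.111²/2) = [358.7 + 0.69]·6.068 = 2181 Pa.
ΔP = 2181 Pa = 2.18 kPa.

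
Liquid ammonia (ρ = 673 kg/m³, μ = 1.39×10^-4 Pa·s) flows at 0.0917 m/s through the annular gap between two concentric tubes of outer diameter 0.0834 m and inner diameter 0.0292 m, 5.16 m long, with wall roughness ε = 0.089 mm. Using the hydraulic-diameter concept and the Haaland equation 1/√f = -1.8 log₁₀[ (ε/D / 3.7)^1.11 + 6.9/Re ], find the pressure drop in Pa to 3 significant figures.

ΔP ≈ 7.53 Pa

Hydraulic diameter D_h = 4A/P = D_o - D_i = 0.0834 - 0.0292 = 0.0542 m.
Re = ρVD_h/μ = 673·0.0917·0.0542/0.000139 = 2.406e+04.
ε/D_h = 8.9e-05/0.0542 = 0.00164; Haaland gives 1/√f = -1.8 log₁₀[0.00019+0.000287] = 5.979, so f = 0.02797.
ΔP = f(L/D_h)(ρV²/2) = 0.02797·5.16/0.0542·2.83 = 7.535 Pa.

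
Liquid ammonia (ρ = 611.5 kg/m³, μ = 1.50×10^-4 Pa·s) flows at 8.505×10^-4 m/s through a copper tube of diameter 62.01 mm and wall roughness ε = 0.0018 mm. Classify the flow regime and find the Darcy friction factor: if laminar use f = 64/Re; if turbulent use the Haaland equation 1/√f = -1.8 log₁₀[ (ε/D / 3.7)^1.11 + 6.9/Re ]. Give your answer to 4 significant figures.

f ≈ 0.2977

Re = ρVD/μ = 611.5·0.0008505·0.06201/0.00015 = 215.
Re < 2300 → laminar, so f = 64/Re = 0.2977 (roughness is irrelevant in laminar flow).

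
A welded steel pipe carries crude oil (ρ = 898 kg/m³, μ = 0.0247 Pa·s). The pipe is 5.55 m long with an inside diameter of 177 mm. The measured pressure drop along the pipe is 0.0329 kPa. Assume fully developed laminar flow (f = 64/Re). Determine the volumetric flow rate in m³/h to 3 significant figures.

For laminar flow, f = 64/Re with Re = ρVD/μ, so Darcy-Weisbach reduces to ΔP = 32μLV/D². Solving for V: V = ΔP·D²/(32μL) = 32.9·(0.177)²/(32·0.0247·5.55) = 0.235 m/s.
Check: Re = ρVD/μ = 898·0.235·0.177/0.0247 = 1512 < 2300, so the laminar assumption holds.
Q = V·A = 0.235·(π/4·0.177²) = 0.005781 m³/s = 20.8 m³/h.

Q ≈ 20.8 m³/h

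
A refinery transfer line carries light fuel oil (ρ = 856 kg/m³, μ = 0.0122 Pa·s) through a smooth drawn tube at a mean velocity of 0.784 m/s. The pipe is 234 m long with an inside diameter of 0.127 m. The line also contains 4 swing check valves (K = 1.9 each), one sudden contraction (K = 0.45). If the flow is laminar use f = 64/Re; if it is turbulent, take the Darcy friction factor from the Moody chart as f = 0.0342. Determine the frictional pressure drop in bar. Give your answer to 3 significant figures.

Reynolds number Re = ρVD/μ = 856 · 0.784 · 0.127 / 0.0122 = 6986.
Re > 4000 → turbulent; use the Moody-chart value f = 0.0342.
Total minor-loss coefficient ΣK = 4·1.9 + 1·0.45 = 8.05.
ΔP = [f·L/D + ΣK]·(ρV²/2) = [0.0342·234/0.127 + 8.05]·(856·0.784²/2) = [63.01 + 8.05]·263.1 = 1.87e+04 Pa.
ΔP = 1.87e+04 Pa = 0.187 bar.

ΔP ≈ 0.187 bar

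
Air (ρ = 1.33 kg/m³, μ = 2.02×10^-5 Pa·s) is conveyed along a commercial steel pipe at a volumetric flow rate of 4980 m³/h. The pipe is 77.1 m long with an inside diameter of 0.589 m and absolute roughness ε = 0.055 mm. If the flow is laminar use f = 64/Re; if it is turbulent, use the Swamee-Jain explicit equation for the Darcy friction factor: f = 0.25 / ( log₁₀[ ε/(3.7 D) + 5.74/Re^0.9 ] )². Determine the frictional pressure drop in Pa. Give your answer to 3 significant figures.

Q = 4980 m³/h = 4980/3600 = 1.383 m³/s.
Cross-sectional area A = πD²/4 = π(0.589)²/4 = 0.2725 m²; mean velocity V = Q/A = 1.383/0.2725 = 5.077 m/s.
Reynolds number Re = ρVD/μ = 1.33 · 5.077 · 0.589 / 2.02e-05 = 1.969e+05.
Re > 4000 → turbulent. Relative roughness ε/D = 5.5e-05/0.589 = 9.34e-05. Swamee-Jain: f = 0.25/(log₁₀[9.34e-05/3.7 + 5.74/1.969e+05^0.9])² = 0.25/(log₁₀[2.52e-05 + 9.87e-05])² = 0.25/(-3.907)² = 0.01638.
Darcy-Weisbach: ΔP = f(L/D)(ρV²/2) = 0.01638·(77.1/0.589)·(1.33·5.077²/2) = 0.01638·130.9·17.14 = 36.75 Pa.

ΔP ≈ 36.7 Pa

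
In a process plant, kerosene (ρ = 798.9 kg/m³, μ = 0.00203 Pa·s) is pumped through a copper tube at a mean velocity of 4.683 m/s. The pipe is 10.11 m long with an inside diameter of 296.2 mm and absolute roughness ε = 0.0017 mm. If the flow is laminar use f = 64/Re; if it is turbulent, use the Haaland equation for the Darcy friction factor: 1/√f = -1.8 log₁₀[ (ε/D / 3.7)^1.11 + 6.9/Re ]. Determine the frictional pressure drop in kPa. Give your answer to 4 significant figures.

Reynolds number Re = ρVD/μ = 798.9 · 4.683 · 0.2962 / 0.00203 = 5.459e+05.
Re > 4000 → turbulent. Relative roughness ε/D = 1.7e-06/0.2962 = 5.74e-06. Haaland: 1/√f = -1.8 log₁₀[(5.74e-06/3.7)^1.11 + 6.9/5.459e+05] = -1.8 log₁₀[3.56e-07 + 1.26e-05] = 8.795, so f = 0.01293.
Darcy-Weisbach: ΔP = f(L/D)(ρV²/2) = 0.01293·(10.11/0.2962)·(798.9·4.683²/2) = 0.01293·34.13·8760 = 3865 Pa.
ΔP = 3865 Pa = 3.865 kPa.

ΔP ≈ 3.865 kPa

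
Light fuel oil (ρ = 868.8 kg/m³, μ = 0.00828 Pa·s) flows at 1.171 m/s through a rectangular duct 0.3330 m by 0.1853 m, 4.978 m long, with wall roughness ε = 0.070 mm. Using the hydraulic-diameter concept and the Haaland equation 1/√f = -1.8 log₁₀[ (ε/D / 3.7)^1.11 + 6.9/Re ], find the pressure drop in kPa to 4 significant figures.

ΔP ≈ 0.3002 kPa

Hydraulic diameter D_h = 4A/P = 4·(0.333·0.1853)/(2·(0.333+0.1853)) = 0.2468/1.037 = 0.2381 m.
Re = ρVD_h/μ = 868.8·1.171·0.2381/0.00828 = 2.926e+04.
ε/D_h = 7e-05/0.2381 = 0.000294; Haaland gives 1/√f = -1.8 log₁₀[2.81e-05+0.000236] = 6.441, so f = 0.0241.
ΔP = f(L/D_h)(ρV²/2) = 0.0241·4.978/0.2381·595.7 = 300.2 Pa.
ΔP = 0.3002 kPa.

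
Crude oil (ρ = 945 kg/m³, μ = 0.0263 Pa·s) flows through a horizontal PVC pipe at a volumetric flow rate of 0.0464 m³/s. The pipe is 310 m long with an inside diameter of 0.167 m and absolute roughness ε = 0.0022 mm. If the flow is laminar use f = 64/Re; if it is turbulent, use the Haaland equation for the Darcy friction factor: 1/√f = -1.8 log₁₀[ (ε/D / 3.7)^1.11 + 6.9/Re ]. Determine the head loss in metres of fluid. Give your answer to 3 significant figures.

h_f ≈ 12.3 m

Cross-sectional area A = πD²/4 = π(0.167)²/4 = 0.0219 m²; mean velocity V = Q/A = 0.0464/0.0219 = 2.118 m/s.
Reynolds number Re = ρVD/μ = 945 · 2.118 · 0.167 / 0.0263 = 1.271e+04.
Re > 4000 → turbulent. Relative roughness ε/D = 2.2e-06/0.167 = 1.32e-05. Haaland: 1/√f = -1.8 log₁₀[(1.32e-05/3.7)^1.11 + 6.9/1.271e+04] = -1.8 log₁₀[8.96e-07 + 0.000543] = 5.876, so f = 0.02896.
Darcy-Weisbach: ΔP = f(L/D)(ρV²/2) = 0.02896·(310/0.167)·(945·2.118²/2) = 0.02896·1856·2120 = 1.14e+05 Pa.
Head loss h_f = ΔP/(ρg) = 1.14e+05/(945·9.81) = 12.3 m.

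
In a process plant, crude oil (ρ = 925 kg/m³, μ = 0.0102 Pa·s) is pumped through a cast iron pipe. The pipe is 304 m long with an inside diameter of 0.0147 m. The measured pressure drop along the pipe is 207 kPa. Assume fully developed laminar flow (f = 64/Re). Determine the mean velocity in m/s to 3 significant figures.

V ≈ 0.451 m/s

For laminar flow, f = 64/Re with Re = ρVD/μ, so Darcy-Weisbach reduces to ΔP = 32μLV/D². Solving for V: V = ΔP·D²/(32μL) = 2.07e+05·(0.0147)²/(32·0.0102·304) = 0.4508 m/s.
Check: Re = ρVD/μ = 925·0.4508·0.0147/0.0102 = 601 < 2300, so the laminar assumption holds.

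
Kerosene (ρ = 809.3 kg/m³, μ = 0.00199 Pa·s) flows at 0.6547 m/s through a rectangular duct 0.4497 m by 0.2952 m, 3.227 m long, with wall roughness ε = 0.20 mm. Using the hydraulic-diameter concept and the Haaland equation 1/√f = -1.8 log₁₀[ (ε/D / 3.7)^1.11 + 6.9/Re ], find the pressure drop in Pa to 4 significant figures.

ΔP ≈ 32.11 Pa

Hydraulic diameter D_h = 4A/P = 4·(0.4497·0.2952)/(2·(0.4497+0.2952)) = 0.531/1.49 = 0.3564 m.
Re = ρVD_h/μ = 809.3·0.6547·0.3564/0.00199 = 9.49e+04.
ε/D_h = 0.0002/0.3564 = 0.000561; Haaland gives 1/√f = -1.8 log₁₀[5.76e-05+7.27e-05] = 6.993, so f = 0.02045.
ΔP = f(L/D_h)(ρV²/2) = 0.02045·3.227/0.3564·173.4 = 32.11 Pa.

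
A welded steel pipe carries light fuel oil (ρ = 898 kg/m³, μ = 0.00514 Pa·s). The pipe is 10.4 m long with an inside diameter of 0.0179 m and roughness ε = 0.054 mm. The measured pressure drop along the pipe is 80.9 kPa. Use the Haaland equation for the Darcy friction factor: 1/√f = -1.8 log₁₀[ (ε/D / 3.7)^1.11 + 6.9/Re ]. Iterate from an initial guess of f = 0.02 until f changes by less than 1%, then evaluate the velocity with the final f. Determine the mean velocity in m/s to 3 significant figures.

V ≈ 2.96 m/s

Rearranging Darcy-Weisbach: V = √(2·ΔP·D/(f·L·ρ)). With ε/D = 5.4e-05/0.0179 = 0.00302, iterate starting from f = 0.02:
  f = 0.02 → V = √(2·8.09e+04·0.0179/(0.02·10.4·898)) = 3.938 m/s; Re = ρVD/μ = 1.231e+04; f → 0.03362
  f = 0.03362 → V = 3.037 m/s; Re = 9498; f → 0.03525
  f = 0.03525 → V = 2.966 m/s; Re = 9275; f → 0.03542
Converged (Δf/f < 1%). With the final f = 0.03542: V = √(2·8.09e+04·0.0179/(0.03542·10.4·898)) = 2.959 m/s.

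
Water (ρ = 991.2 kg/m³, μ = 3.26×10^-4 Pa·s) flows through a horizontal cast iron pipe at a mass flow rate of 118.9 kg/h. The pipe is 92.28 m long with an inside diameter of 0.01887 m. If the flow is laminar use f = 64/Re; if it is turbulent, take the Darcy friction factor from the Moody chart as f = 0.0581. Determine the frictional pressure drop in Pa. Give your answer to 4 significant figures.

ṁ = 118.9 kg/h = 118.9/3600 = 0.03303 kg/s.
A = πD²/4 = π(0.01887)²/4 = 0.0002797 m²; mean velocity V = ṁ/(ρA) = 0.03303/(991.2 · 0.0002797) = 0.1191 m/s.
Reynolds number Re = ρVD/μ = 991.2 · 0.1191 · 0.01887 / 0.000326 = 6836.
Re > 4000 → turbulent; use the Moody-chart value f = 0.0581.
Darcy-Weisbach: ΔP = f(L/D)(ρV²/2) = 0.0581·(92.28/0.01887)·(991.2·0.1191²/2) = 0.0581·4890·7.036 = 1999 Pa.

ΔP ≈ 1999 Pa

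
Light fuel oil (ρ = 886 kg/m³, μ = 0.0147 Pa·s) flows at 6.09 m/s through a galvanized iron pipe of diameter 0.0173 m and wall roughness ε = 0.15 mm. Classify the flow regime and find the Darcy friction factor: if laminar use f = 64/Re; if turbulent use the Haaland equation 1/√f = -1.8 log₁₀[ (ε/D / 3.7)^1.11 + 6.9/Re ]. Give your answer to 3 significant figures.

Re = ρVD/μ = 886·6.09·0.0173/0.0147 = 6350.
Re > 4000 → turbulent. ε/D = 0.00015/0.0173 = 0.00867; Haaland: 1/√f = -1.8 log₁₀[0.0012 + 0.00109] = 4.752, so f = 0.04428.

f ≈ 0.0443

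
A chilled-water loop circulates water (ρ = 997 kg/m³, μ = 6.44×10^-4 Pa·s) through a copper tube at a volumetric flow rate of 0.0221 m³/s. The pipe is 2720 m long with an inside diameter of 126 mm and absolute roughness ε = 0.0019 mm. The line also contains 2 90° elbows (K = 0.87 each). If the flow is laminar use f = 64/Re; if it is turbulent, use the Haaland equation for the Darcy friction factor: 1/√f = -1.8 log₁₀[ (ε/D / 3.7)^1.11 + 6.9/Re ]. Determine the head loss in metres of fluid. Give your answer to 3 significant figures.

h_f ≈ 49.0 m

Cross-sectional area A = πD²/4 = π(0.126)²/4 = 0.01247 m²; mean velocity V = Q/A = 0.0221/0.01247 = 1.772 m/s.
Reynolds number Re = ρVD/μ = 997 · 1.772 · 0.126 / 0.000644 = 3.457e+05.
Re > 4000 → turbulent. Relative roughness ε/D = 1.9e-06/0.126 = 1.51e-05. Haaland: 1/√f = -1.8 log₁₀[(1.51e-05/3.7)^1.11 + 6.9/3.457e+05] = -1.8 log₁₀[1.04e-06 + 2e-05] = 8.42, so f = 0.0141.
Total minor-loss coefficient ΣK = 2·0.87 = 1.74.
ΔP = [f·L/D + ΣK]·(ρV²/2) = [0.0141·2720/0.126 + 1.74]·(997·1.772²/2) = [304.5 + 1.74]·1566 = 4.795e+05 Pa.
Head loss h_f = ΔP/(ρg) = 4.795e+05/(997·9.81) = 49.0 m.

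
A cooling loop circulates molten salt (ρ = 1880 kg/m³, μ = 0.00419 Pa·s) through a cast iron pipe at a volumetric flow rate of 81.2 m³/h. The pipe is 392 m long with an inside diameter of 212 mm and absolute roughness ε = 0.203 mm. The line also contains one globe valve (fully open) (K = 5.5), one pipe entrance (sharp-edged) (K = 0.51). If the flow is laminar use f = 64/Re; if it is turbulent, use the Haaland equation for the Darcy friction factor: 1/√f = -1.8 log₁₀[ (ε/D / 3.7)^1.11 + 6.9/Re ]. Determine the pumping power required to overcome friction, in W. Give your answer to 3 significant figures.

P ≈ 420 W

Q = 81.2 m³/h = 81.2/3600 = 0.02256 m³/s.
Cross-sectional area A = πD²/4 = π(0.212)²/4 = 0.0353 m²; mean velocity V = Q/A = 0.02256/0.0353 = 0.639 m/s.
Reynolds number Re = ρVD/μ = 1880 · 0.639 · 0.212 / 0.00419 = 6.078e+04.
Re > 4000 → turbulent. Relative roughness ε/D = 0.000203/0.212 = 0.000958. Haaland: 1/√f = -1.8 log₁₀[(0.000958/3.7)^1.11 + 6.9/6.078e+04] = -1.8 log₁₀[0.000104 + 0.000114] = 6.591, so f = 0.02302.
Total minor-loss coefficient ΣK = 1·5.5 + 1·0.51 = 6.01.
ΔP = [f·L/D + ΣK]·(ρV²/2) = [0.02302·392/0.212 + 6.01]·(1880·0.639²/2) = [42.56 + 6.01]·383.8 = 1.864e+04 Pa.
Pumping power P = QΔP = 0.02256·1.864e+04 = 420.5 W = 420 W.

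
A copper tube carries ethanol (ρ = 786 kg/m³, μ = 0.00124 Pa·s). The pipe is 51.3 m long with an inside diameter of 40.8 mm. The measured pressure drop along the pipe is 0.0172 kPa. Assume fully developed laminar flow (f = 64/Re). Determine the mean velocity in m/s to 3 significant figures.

V ≈ 0.0141 m/s

For laminar flow, f = 64/Re with Re = ρVD/μ, so Darcy-Weisbach reduces to ΔP = 32μLV/D². Solving for V: V = ΔP·D²/(32μL) = 17.2·(0.0408)²/(32·0.00124·51.3) = 0.01407 m/s.
Check: Re = ρVD/μ = 786·0.01407·0.0408/0.00124 = 363.8 < 2300, so the laminar assumption holds.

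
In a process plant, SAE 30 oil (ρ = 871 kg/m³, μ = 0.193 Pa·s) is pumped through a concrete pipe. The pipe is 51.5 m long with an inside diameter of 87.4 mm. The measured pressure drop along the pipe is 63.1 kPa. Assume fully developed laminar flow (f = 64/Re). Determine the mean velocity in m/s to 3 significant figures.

V ≈ 1.52 m/s

For laminar flow, f = 64/Re with Re = ρVD/μ, so Darcy-Weisbach reduces to ΔP = 32μLV/D². Solving for V: V = ΔP·D²/(32μL) = 6.31e+04·(0.0874)²/(32·0.193·51.5) = 1.515 m/s.
Check: Re = ρVD/μ = 871·1.515·0.0874/0.193 = 597.7 < 2300, so the laminar assumption holds.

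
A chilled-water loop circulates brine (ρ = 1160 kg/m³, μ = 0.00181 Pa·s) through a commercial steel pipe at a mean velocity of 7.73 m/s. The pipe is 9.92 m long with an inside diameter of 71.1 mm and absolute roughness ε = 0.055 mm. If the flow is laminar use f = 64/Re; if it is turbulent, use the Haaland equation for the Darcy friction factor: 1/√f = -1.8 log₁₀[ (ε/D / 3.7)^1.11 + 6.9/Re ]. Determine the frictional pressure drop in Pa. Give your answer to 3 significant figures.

ΔP ≈ 93700 Pa

Reynolds number Re = ρVD/μ = 1160 · 7.73 · 0.0711 / 0.00181 = 3.522e+05.
Re > 4000 → turbulent. Relative roughness ε/D = 5.5e-05/0.0711 = 0.000774. Haaland: 1/√f = -1.8 log₁₀[(0.000774/3.7)^1.11 + 6.9/3.522e+05] = -1.8 log₁₀[8.23e-05 + 1.96e-05] = 7.185, so f = 0.01937.
Darcy-Weisbach: ΔP = f(L/D)(ρV²/2) = 0.01937·(9.92/0.0711)·(1160·7.73²/2) = 0.01937·139.5·3.466e+04 = 9.366e+04 Pa.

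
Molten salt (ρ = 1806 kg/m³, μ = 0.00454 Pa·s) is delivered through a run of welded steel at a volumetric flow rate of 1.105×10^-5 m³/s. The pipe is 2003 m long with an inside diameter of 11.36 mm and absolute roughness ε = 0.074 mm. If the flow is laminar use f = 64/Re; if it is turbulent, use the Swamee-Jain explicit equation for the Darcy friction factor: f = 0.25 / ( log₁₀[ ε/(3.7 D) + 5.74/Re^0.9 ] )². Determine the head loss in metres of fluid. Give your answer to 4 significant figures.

Cross-sectional area A = πD²/4 = π(0.01136)²/4 = 0.0001014 m²; mean velocity V = Q/A = 1.105e-05/0.0001014 = 0.109 m/s.
Reynolds number Re = ρVD/μ = 1806 · 0.109 · 0.01136 / 0.00454 = 492.7.
Re < 2300 → laminar flow, so f = 64/Re = 64/492.7 = 0.1299 (the turbulent correlation is not needed).
Darcy-Weisbach: ΔP = f(L/D)(ρV²/2) = 0.1299·(2003/0.01136)·(1806·0.109²/2) = 0.1299·1.763e+05·10.73 = 2.458e+05 Pa.
Head loss h_f = ΔP/(ρg) = 2.458e+05/(1806·9.81) = 13.88 m.

h_f ≈ 13.88 m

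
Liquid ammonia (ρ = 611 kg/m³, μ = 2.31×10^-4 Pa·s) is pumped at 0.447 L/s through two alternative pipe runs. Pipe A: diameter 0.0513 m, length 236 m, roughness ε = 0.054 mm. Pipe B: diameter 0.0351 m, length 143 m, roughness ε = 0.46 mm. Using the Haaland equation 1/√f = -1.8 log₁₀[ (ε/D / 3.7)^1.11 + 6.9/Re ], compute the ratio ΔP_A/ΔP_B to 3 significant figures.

Pipe A: V = Q/A = 0.000447/0.002067 = 0.2163 m/s; Re = 2.934e+04; ε/D = 0.00105; Haaland → f = 0.02586; ΔP_A = f(L/D)(ρV²/2) = 1700 Pa.
Pipe B: V = Q/A = 0.000447/0.0009676 = 0.462 m/s; Re = 4.289e+04; ε/D = 0.0131; Haaland → f = 0.04281; ΔP_B = f(L/D)(ρV²/2) = 1.137e+04 Pa.
ΔP_A/ΔP_B = 1700/1.137e+04 = 0.149.

ΔP_A/ΔP_B ≈ 0.149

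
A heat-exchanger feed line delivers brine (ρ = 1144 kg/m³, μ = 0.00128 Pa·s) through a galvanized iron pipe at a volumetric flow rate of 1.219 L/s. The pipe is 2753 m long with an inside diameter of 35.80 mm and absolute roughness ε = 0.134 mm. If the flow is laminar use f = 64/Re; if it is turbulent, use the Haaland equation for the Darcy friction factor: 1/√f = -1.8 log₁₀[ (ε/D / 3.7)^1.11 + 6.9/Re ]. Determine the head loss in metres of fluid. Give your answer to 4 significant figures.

Q = 1.219 L/s = 1.219/1000 = 0.001219 m³/s.
Cross-sectional area A = πD²/4 = π(0.0358)²/4 = 0.001007 m²; mean velocity V = Q/A = 0.001219/0.001007 = 1.211 m/s.
Reynolds number Re = ρVD/μ = 1144 · 1.211 · 0.0358 / 0.00128 = 3.875e+04.
Re > 4000 → turbulent. Relative roughness ε/D = 0.000134/0.0358 = 0.00374. Haaland: 1/√f = -1.8 log₁₀[(0.00374/3.7)^1.11 + 6.9/3.875e+04] = -1.8 log₁₀[0.000474 + 0.000178] = 5.735, so f = 0.03041.
Darcy-Weisbach: ΔP = f(L/D)(ρV²/2) = 0.03041·(2753/0.0358)·(1144·1.211²/2) = 0.03041·7.69e+04·838.9 = 1.962e+06 Pa.
Head loss h_f = ΔP/(ρg) = 1.962e+06/(1144·9.81) = 174.8 m.

h_f ≈ 174.8 m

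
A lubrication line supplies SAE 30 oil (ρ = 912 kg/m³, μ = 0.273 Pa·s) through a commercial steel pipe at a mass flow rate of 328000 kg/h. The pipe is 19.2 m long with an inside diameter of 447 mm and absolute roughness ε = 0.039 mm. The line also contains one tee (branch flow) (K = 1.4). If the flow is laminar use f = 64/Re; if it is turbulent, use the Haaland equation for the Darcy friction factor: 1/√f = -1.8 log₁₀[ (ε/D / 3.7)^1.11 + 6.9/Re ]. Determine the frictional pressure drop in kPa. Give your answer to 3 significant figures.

ΔP ≈ 0.793 kPa

ṁ = 328000 kg/h = 328000/3600 = 91.11 kg/s.
A = πD²/4 = π(0.447)²/4 = 0.1569 m²; mean velocity V = ṁ/(ρA) = 91.11/(912 · 0.1569) = 0.6366 m/s.
Reynolds number Re = ρVD/μ = 912 · 0.6366 · 0.447 / 0.273 = 950.6.
Re < 2300 → laminar flow, so f = 64/Re = 64/950.6 = 0.06732 (the turbulent correlation is not needed).
Total minor-loss coefficient ΣK = 1·1.4 = 1.4.
ΔP = [f·L/D + ΣK]·(ρV²/2) = [0.06732·19.2/0.447 + 1.4]·(912·0.6366²/2) = [2.892 + 1.4]·184.8 = 793.1 Pa.
ΔP = 793.1 Pa = 0.793 kPa.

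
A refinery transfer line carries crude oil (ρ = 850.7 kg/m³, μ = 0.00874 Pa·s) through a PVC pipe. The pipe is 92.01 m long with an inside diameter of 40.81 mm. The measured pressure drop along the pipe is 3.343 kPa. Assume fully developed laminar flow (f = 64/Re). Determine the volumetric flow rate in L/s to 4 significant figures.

For laminar flow, f = 64/Re with Re = ρVD/μ, so Darcy-Weisbach reduces to ΔP = 32μLV/D². Solving for V: V = ΔP·D²/(32μL) = 3343·(0.04081)²/(32·0.00874·92.01) = 0.2164 m/s.
Check: Re = ρVD/μ = 850.7·0.2164·0.04081/0.00874 = 859.4 < 2300, so the laminar assumption holds.
Q = V·A = 0.2164·(π/4·0.04081²) = 0.000283 m³/s = 0.2830 L/s.

Q ≈ 0.2830 L/s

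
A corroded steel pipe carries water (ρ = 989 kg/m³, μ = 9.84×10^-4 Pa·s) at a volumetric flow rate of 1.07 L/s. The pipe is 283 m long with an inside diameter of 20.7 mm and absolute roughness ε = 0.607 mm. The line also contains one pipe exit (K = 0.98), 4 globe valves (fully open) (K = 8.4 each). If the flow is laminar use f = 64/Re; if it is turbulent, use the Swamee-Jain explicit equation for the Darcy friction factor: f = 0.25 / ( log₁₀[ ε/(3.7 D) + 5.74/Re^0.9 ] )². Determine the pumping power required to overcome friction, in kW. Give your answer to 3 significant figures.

P ≈ 4.38 kW

Q = 1.07 L/s = 1.07/1000 = 0.00107 m³/s.
Cross-sectional area A = πD²/4 = π(0.0207)²/4 = 0.0003365 m²; mean velocity V = Q/A = 0.00107/0.0003365 = 3.179 m/s.
Reynolds number Re = ρVD/μ = 989 · 3.179 · 0.0207 / 0.000984 = 6.615e+04.
Re > 4000 → turbulent. Relative roughness ε/D = 0.000607/0.0207 = 0.0293. Swamee-Jain: f = 0.25/(log₁₀[0.0293/3.7 + 5.74/6.615e+04^0.9])² = 0.25/(log₁₀[0.00793 + 0.000263])² = 0.25/(-2.087)² = 0.05741.
Total minor-loss coefficient ΣK = 1·0.98 + 4·8.4 = 34.6.
ΔP = [f·L/D + ΣK]·(ρV²/2) = [0.05741·283/0.0207 + 34.6]·(989·3.179²/2) = [784.9 + 34.6]·4999 = 4.096e+06 Pa.
Pumping power P = QΔP = 0.00107·4.096e+06 = 4383 W = 4.38 kW.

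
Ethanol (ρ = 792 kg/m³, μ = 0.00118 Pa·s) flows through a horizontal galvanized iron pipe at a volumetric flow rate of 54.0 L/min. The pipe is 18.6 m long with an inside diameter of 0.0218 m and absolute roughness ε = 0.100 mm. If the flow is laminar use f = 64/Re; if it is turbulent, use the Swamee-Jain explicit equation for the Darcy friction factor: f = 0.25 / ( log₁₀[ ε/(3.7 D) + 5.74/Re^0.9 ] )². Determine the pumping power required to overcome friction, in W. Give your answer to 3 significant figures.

P ≈ 57.7 W

Q = 54.0 L/min = 54.0/60000 = 0.0009 m³/s.
Cross-sectional area A = πD²/4 = π(0.0218)²/4 = 0.0003733 m²; mean velocity V = Q/A = 0.0009/0.0003733 = 2.411 m/s.
Reynolds number Re = ρVD/μ = 792 · 2.411 · 0.0218 / 0.00118 = 3.528e+04.
Re > 4000 → turbulent. Relative roughness ε/D = 0.0001/0.0218 = 0.00459. Swamee-Jain: f = 0.25/(log₁₀[0.00459/3.7 + 5.74/3.528e+04^0.9])² = 0.25/(log₁₀[0.00124 + 0.000464])² = 0.25/(-2.769)² = 0.03261.
Darcy-Weisbach: ΔP = f(L/D)(ρV²/2) = 0.03261·(18.6/0.0218)·(792·2.411²/2) = 0.03261·853.2·2302 = 6.406e+04 Pa.
Pumping power P = QΔP = 0.0009·6.406e+04 = 57.66 W = 57.7 W.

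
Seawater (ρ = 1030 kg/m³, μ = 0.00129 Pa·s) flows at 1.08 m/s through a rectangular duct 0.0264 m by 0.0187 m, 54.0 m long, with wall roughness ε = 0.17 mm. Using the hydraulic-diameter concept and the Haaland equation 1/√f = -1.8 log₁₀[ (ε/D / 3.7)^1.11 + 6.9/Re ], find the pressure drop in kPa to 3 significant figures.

Hydraulic diameter D_h = 4A/P = 4·(0.0264·0.0187)/(2·(0.0264+0.0187)) = 0.001975/0.0902 = 0.02189 m.
Re = ρVD_h/μ = 1030·1.08·0.02189/0.00129 = 1.888e+04.
ε/D_h = 0.00017/0.02189 = 0.00777; Haaland gives 1/√f = -1.8 log₁₀[0.00107+0.000365] = 5.12, so f = 0.03815.
ΔP = f(L/D_h)(ρV²/2) = 0.03815·54/0.02189·600.7 = 5.652e+04 Pa.
ΔP = 56.5 kPa.

ΔP ≈ 56.5 kPa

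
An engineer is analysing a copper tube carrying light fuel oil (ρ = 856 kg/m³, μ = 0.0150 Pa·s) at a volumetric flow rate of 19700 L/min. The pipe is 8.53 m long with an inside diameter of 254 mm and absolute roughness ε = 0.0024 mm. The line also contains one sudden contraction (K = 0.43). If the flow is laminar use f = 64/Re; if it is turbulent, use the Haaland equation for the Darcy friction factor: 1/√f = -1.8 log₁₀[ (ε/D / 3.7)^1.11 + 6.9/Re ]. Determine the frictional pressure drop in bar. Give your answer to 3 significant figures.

Q = 19700 L/min = 19700/60000 = 0.3283 m³/s.
Cross-sectional area A = πD²/4 = π(0.254)²/4 = 0.05067 m²; mean velocity V = Q/A = 0.3283/0.05067 = 6.48 m/s.
Reynolds number Re = ρVD/μ = 856 · 6.48 · 0.254 / 0.015 = 9.392e+04.
Re > 4000 → turbulent. Relative roughness ε/D = 2.4e-06/0.254 = 9.45e-06. Haaland: 1/√f = -1.8 log₁₀[(9.45e-06/3.7)^1.11 + 6.9/9.392e+04] = -1.8 log₁₀[6.19e-07 + 7.35e-05] = 7.435, so f = 0.01809.
Total minor-loss coefficient ΣK = 1·0.43 = 0.43.
ΔP = [f·L/D + ΣK]·(ρV²/2) = [0.01809·8.53/0.254 + 0.43]·(856·6.48²/2) = [0.6076 + 0.43]·1.797e+04 = 1.865e+04 Pa.
ΔP = 1.865e+04 Pa = 0.186 bar.

ΔP ≈ 0.186 bar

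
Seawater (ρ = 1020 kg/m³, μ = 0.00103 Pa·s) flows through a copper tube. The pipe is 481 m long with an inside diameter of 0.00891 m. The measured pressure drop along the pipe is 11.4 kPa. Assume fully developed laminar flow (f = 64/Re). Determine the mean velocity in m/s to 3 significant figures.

V ≈ 0.0571 m/s

For laminar flow, f = 64/Re with Re = ρVD/μ, so Darcy-Weisbach reduces to ΔP = 32μLV/D². Solving for V: V = ΔP·D²/(32μL) = 1.14e+04·(0.00891)²/(32·0.00103·481) = 0.05709 m/s.
Check: Re = ρVD/μ = 1020·0.05709·0.00891/0.00103 = 503.7 < 2300, so the laminar assumption holds.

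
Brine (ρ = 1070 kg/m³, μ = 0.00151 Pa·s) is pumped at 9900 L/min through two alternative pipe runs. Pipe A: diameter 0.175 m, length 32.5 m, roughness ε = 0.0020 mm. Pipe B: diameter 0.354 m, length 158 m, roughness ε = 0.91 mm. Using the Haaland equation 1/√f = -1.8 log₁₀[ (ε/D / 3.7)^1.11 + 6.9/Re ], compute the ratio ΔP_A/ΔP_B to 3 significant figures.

ΔP_A/ΔP_B ≈ 3.31

Pipe A: V = Q/A = 0.165/0.02405 = 6.86 m/s; Re = 8.507e+05; ε/D = 1.14e-05; Haaland → f = 0.01209; ΔP_A = f(L/D)(ρV²/2) = 5.655e+04 Pa.
Pipe B: V = Q/A = 0.165/0.09842 = 1.676 m/s; Re = 4.205e+05; ε/D = 0.00257; Haaland → f = 0.02544; ΔP_B = f(L/D)(ρV²/2) = 1.707e+04 Pa.
ΔP_A/ΔP_B = 5.655e+04/1.707e+04 = 3.31.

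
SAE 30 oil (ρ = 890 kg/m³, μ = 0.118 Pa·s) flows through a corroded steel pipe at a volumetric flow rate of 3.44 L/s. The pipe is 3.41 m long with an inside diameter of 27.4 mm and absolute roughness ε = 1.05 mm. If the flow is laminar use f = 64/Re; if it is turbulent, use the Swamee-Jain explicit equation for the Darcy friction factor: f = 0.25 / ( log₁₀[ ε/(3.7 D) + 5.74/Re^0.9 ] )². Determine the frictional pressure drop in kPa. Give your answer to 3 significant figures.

Q = 3.44 L/s = 3.44/1000 = 0.00344 m³/s.
Cross-sectional area A = πD²/4 = π(0.0274)²/4 = 0.0005896 m²; mean velocity V = Q/A = 0.00344/0.0005896 = 5.834 m/s.
Reynolds number Re = ρVD/μ = 890 · 5.834 · 0.0274 / 0.118 = 1206.
Re < 2300 → laminar flow, so f = 64/Re = 64/1206 = 0.05308 (the turbulent correlation is not needed).
Darcy-Weisbach: ΔP = f(L/D)(ρV²/2) = 0.05308·(3.41/0.0274)·(890·5.834²/2) = 0.05308·124.5·1.515e+04 = 1.001e+05 Pa.
ΔP = 1.001e+05 Pa = 100 kPa.

ΔP ≈ 100 kPa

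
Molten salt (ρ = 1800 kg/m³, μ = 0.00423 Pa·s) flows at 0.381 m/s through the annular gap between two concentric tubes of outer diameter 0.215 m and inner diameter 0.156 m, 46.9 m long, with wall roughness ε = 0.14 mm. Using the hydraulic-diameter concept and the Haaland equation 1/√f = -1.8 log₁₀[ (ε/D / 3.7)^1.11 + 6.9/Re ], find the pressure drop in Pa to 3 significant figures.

ΔP ≈ 3570 Pa

Hydraulic diameter D_h = 4A/P = D_o - D_i = 0.215 - 0.156 = 0.059 m.
Re = ρVD_h/μ = 1800·0.381·0.059/0.00423 = 9566.
ε/D_h = 0.00014/0.059 = 0.00237; Haaland gives 1/√f = -1.8 log₁₀[0.000286+0.000721] = 5.395, so f = 0.03436.
ΔP = f(L/D_h)(ρV²/2) = 0.03436·46.9/0.059·130.6 = 3569 Pa.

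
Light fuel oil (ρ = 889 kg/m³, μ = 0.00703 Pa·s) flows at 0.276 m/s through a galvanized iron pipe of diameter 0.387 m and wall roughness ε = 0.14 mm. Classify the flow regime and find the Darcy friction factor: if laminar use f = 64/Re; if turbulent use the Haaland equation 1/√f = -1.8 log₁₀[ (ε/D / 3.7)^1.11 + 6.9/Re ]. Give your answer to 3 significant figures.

f ≈ 0.0290

Re = ρVD/μ = 889·0.276·0.387/0.00703 = 1.351e+04.
Re > 4000 → turbulent. ε/D = 0.00014/0.387 = 0.000362; Haaland: 1/√f = -1.8 log₁₀[3.54e-05 + 0.000511] = 5.873, so f = 0.029.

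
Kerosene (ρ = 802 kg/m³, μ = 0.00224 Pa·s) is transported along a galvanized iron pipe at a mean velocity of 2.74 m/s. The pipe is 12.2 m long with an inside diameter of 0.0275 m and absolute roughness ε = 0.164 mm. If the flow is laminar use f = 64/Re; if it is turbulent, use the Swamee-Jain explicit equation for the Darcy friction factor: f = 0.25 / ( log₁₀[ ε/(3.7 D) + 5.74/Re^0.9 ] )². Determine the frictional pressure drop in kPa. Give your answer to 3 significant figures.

ΔP ≈ 47.3 kPa

Reynolds number Re = ρVD/μ = 802 · 2.74 · 0.0275 / 0.00224 = 2.698e+04.
Re > 4000 → turbulent. Relative roughness ε/D = 0.000164/0.0275 = 0.00596. Swamee-Jain: f = 0.25/(log₁₀[0.00596/3.7 + 5.74/2.698e+04^0.9])² = 0.25/(log₁₀[0.00161 + 0.00059])² = 0.25/(-2.657)² = 0.03541.
Darcy-Weisbach: ΔP = f(L/D)(ρV²/2) = 0.03541·(12.2/0.0275)·(802·2.74²/2) = 0.03541·443.6·3011 = 4.729e+04 Pa.
ΔP = 4.729e+04 Pa = 47.3 kPa.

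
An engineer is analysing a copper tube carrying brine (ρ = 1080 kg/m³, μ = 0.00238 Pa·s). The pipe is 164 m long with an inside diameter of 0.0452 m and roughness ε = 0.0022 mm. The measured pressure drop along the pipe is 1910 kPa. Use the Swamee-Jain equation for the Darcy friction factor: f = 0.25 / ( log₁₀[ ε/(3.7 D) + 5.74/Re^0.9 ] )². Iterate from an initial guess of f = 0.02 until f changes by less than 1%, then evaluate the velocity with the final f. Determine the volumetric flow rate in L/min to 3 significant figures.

Rearranging Darcy-Weisbach: V = √(2·ΔP·D/(f·L·ρ)). With ε/D = 2.2e-06/0.0452 = 4.87e-05, iterate starting from f = 0.02:
  f = 0.02 → V = √(2·1.91e+06·0.0452/(0.02·164·1080)) = 6.982 m/s; Re = ρVD/μ = 1.432e+05; f → 0.01695
  f = 0.01695 → V = 7.583 m/s; Re = 1.555e+05; f → 0.0167
  f = 0.0167 → V = 7.641 m/s; Re = 1.567e+05; f → 0.01668
Converged (Δf/f < 1%). With the final f = 0.01668: V = √(2·1.91e+06·0.0452/(0.01668·164·1080)) = 7.646 m/s.
Q = V·A = 7.646·(π/4·0.0452²) = 0.01227 m³/s = 736 L/min.

Q ≈ 736 L/min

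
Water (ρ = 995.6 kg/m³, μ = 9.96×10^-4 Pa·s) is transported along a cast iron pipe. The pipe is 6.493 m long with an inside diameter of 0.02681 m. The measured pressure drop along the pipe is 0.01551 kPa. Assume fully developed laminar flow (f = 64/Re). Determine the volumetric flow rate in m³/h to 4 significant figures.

Q ≈ 0.1095 m³/h

For laminar flow, f = 64/Re with Re = ρVD/μ, so Darcy-Weisbach reduces to ΔP = 32μLV/D². Solving for V: V = ΔP·D²/(32μL) = 15.51·(0.02681)²/(32·0.000996·6.493) = 0.05387 m/s.
Check: Re = ρVD/μ = 995.6·0.05387·0.02681/0.000996 = 1444 < 2300, so the laminar assumption holds.
Q = V·A = 0.05387·(π/4·0.02681²) = 3.041e-05 m³/s = 0.1095 m³/h.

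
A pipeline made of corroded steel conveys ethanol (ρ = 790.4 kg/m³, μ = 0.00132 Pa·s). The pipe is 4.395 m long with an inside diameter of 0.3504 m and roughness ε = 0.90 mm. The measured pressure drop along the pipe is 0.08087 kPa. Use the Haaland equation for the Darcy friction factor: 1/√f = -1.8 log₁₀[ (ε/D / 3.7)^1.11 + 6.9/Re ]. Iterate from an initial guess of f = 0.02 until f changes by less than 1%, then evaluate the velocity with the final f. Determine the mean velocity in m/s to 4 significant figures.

Rearranging Darcy-Weisbach: V = √(2·ΔP·D/(f·L·ρ)). With ε/D = 0.0009/0.3504 = 0.00257, iterate starting from f = 0.02:
  f = 0.02 → V = √(2·80.87·0.3504/(0.02·4.395·790.4)) = 0.9032 m/s; Re = ρVD/μ = 1.895e+05; f → 0.02581
  f = 0.02581 → V = 0.795 m/s; Re = 1.668e+05; f → 0.0259
Converged (Δf/f < 1%). With the final f = 0.0259: V = √(2·80.87·0.3504/(0.0259·4.395·790.4)) = 0.7936 m/s.

V ≈ 0.7936 m/s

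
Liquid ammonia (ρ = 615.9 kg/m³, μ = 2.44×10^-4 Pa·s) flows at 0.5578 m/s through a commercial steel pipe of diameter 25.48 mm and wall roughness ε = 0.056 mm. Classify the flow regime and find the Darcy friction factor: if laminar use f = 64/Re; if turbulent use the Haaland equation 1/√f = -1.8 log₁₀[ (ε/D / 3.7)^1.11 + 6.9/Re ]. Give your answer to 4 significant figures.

f ≈ 0.02763

Re = ρVD/μ = 615.9·0.5578·0.02548/0.000244 = 3.588e+04.
Re > 4000 → turbulent. ε/D = 5.6e-05/0.02548 = 0.0022; Haaland: 1/√f = -1.8 log₁₀[0.000262 + 0.000192] = 6.016, so f = 0.02763.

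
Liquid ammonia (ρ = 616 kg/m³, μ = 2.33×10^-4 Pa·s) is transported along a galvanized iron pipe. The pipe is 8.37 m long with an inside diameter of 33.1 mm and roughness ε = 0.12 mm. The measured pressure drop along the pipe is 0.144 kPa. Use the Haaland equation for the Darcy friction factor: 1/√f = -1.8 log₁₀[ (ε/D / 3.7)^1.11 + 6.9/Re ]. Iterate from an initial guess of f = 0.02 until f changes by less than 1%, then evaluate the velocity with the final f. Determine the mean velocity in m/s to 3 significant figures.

Rearranging Darcy-Weisbach: V = √(2·ΔP·D/(f·L·ρ)). With ε/D = 0.00012/0.0331 = 0.00363, iterate starting from f = 0.02:
  f = 0.02 → V = √(2·144·0.0331/(0.02·8.37·616)) = 0.304 m/s; Re = ρVD/μ = 2.661e+04; f → 0.03121
  f = 0.03121 → V = 0.2434 m/s; Re = 2.13e+04; f → 0.03197
  f = 0.03197 → V = 0.2405 m/s; Re = 2.105e+04; f → 0.03201
Converged (Δf/f < 1%). With the final f = 0.03201: V = √(2·144·0.0331/(0.03201·8.37·616)) = 0.2403 m/s.

V ≈ 0.240 m/s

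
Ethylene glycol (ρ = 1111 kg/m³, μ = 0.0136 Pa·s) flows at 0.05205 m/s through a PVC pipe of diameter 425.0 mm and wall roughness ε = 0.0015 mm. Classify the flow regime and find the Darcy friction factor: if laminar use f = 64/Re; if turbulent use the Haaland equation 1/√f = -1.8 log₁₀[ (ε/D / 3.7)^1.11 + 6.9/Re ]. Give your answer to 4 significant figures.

Re = ρVD/μ = 1111·0.05205·0.425/0.0136 = 1807.
Re < 2300 → laminar, so f = 64/Re = 0.03542 (roughness is irrelevant in laminar flow).

f ≈ 0.03542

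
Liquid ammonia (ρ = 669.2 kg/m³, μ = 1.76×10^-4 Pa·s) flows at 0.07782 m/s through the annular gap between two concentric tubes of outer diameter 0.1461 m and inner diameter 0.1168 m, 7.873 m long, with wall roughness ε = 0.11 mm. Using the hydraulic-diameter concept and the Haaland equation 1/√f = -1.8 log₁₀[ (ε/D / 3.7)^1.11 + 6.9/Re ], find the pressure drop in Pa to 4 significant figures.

ΔP ≈ 20.04 Pa

Hydraulic diameter D_h = 4A/P = D_o - D_i = 0.1461 - 0.1168 = 0.0293 m.
Re = ρVD_h/μ = 669.2·0.07782·0.0293/0.000176 = 8670.
ε/D_h = 0.00011/0.0293 = 0.00375; Haaland gives 1/√f = -1.8 log₁₀[0.000475+0.000796] = 5.212, so f = 0.03681.
ΔP = f(L/D_h)(ρV²/2) = 0.03681·7.873/0.0293·2.026 = 20.04 Pa.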